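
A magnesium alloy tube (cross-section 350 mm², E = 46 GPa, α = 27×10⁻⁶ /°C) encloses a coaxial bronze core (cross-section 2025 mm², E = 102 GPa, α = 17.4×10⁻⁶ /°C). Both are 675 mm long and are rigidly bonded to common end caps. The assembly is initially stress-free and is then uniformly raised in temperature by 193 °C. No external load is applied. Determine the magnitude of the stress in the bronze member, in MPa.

Both members must finish at the same length. With the larger α, the magnesium alloy tends to over-expand; the plates restrain it, putting the magnesium alloy in compression and the bronze in tension. With no external load the two internal forces are equal and opposite, magnitude P.
Setting the final lengths equal and cancelling L: (α₁ − α₂)ΔT = P/(A₁E₁) + P/(A₂E₂).
|α₁ − α₂|·ΔT = 9.6×10⁻⁶ × 193 = 0.001853.
1/(A₁E₁) + 1/(A₂E₂) = 1/(350×46×10³) + 1/(2025×102×10³) = 6.695×10⁻⁸ N⁻¹.
So P = 0.001853 / 6.695×10⁻⁸ = 27.67 kN.
σ_{bronze} = P/A₂ = 27670/2025 = 13.67 MPa, tensile.

σ ≈ 13.7 MPa (tensile)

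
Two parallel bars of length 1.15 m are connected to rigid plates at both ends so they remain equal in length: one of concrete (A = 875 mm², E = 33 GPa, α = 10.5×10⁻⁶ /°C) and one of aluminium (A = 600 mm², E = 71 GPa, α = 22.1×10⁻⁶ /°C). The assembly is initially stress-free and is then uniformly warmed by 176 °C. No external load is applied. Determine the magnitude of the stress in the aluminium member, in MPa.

σ ≈ 58.6 MPa (compressive)

The aluminium has the larger α, so on heating it would change length more than the concrete if both were free. The rigid plates force a common final length, so the aluminium is put into compression and the concrete into tension, with equal and opposite forces P (no external load).
Equating the net (thermal + elastic) strains gives |α₁ − α₂|·ΔT = P·[1/(A₁E₁) + 1/(A₂E₂)].
|α₁ − α₂|·ΔT = 11.6×10⁻⁶ × 176 = 0.002042.
1/(A₁E₁) + 1/(A₂E₂) = 1/(875×33×10³) + 1/(600×71×10³) = 5.811×10⁻⁸ N⁻¹.
So P = 0.002042 / 5.811×10⁻⁸ = 35.14 kN.
σ_{aluminium} = P/A₂ = 35140/600 = 58.56 MPa, compressive.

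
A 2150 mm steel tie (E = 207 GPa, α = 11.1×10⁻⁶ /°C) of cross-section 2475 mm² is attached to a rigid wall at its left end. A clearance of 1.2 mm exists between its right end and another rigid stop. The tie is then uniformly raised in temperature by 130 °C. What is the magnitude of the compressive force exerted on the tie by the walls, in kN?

If the wall were absent the tie would grow by αΔT L = 11.1×10⁻⁶ × 130 × 2150 = 3.102 mm.
After closing the 1.2 mm clearance, 3.102 − 1.2 = 1.902 mm of expansion remains to be suppressed by the wall.
So σ = E(δ_free − g)/L = 207×10³ × 1.902/2150 = 183.2 MPa.
Force on the wall = σA = 183.2 × 2475 mm² = 453.3 kN.

P ≈ 453 kN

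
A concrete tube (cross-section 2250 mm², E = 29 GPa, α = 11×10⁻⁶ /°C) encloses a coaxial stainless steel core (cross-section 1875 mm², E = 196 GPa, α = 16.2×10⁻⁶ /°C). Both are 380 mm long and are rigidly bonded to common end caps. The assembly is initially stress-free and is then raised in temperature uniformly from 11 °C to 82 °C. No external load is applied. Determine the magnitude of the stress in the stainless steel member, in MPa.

σ ≈ 10.9 MPa (compressive)

Both members must finish at the same length. With the larger α, the stainless steel tends to over-expand; the plates restrain it, putting the stainless steel in compression and the concrete in tension. With no external load the two internal forces are equal and opposite, magnitude P.
Equating the net (thermal + elastic) strains gives |α₁ − α₂|·ΔT = P·[1/(A₁E₁) + 1/(A₂E₂)].
|α₁ − α₂|·ΔT = 5.2×10⁻⁶ × 71 = 0.0003692.
1/(A₁E₁) + 1/(A₂E₂) = 1/(2250×29×10³) + 1/(1875×196×10³) = 1.805×10⁻⁸ N⁻¹.
P = 0.0003692 / 1.805×10⁻⁸ = 20460 N = 20.46 kN.
σ_{stainless steel} = P/A₂ = 20460/1875 = 10.91 MPa, compressive.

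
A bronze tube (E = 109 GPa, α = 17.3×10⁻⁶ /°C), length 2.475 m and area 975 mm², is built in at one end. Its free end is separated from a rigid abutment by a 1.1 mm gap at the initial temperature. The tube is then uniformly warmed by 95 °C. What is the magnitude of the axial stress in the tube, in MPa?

If the wall were absent the tube would grow by αΔT L = 17.3×10⁻⁶ × 95 × 2475 = 4.068 mm.
This exceeds the 1.1 mm gap, so the wall pushes back. The portion of expansion that must be recovered elastically is δ_free − gap = 4.068 − 1.1 = 2.968 mm.
Compatibility: PL/(AE) = 2.968 mm, so σ = P/A = E × (2.968/2475) = 130.7 MPa.

σ ≈ 131 MPa (compressive)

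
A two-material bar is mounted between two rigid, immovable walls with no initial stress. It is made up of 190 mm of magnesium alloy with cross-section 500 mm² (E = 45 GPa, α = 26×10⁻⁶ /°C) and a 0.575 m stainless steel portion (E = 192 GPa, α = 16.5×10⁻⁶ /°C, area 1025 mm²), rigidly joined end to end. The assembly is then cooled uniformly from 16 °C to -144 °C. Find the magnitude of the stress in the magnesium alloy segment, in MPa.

With the walls removed the bar would change length by δ_free = Σ αᵢΔT Lᵢ = 26×10⁻⁶×160×190 + 16.5×10⁻⁶×160×575 = 2.308 mm.
The walls prevent any net length change, so an axial force P (same in every segment) develops. Compatibility: P · Σ Lᵢ/(AᵢEᵢ) = δ_free.
The series flexibility is Σ Lᵢ/(AᵢEᵢ) = 190/(500×45×10³) + 575/(1025×192×10³) = 1.137×10⁻⁵ mm/N.
Hence P = δ_free / Σ(L/AE) = 2.308/1.137×10⁻⁵ = 203.1 kN (tensile).
σ_{magnesium alloy} = P / A = 203100 / 500 = 406.2 MPa.

σ ≈ 406 MPa (tensile)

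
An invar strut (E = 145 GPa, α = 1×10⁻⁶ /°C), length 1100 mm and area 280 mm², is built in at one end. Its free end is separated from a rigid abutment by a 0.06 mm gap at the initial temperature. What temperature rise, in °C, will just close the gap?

The gap closes when αΔT L = 0.06 mm, since the strut is still unstressed at that instant.
ΔT = 0.06 / (1×10⁻⁶ × 1100) = 54.55 °C.

ΔT ≈ 54.5 °C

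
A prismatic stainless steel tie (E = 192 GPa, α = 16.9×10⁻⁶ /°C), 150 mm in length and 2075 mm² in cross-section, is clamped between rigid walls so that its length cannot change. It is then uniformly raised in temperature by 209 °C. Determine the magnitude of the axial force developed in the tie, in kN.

P ≈ 1410 kN (compressive)

Full restraint means ε = 0, so the stress is σ = EαΔT = 192×10³ × 16.9×10⁻⁶ × 209 = 678.2 MPa.
P = AEαΔT = 2075 × 192×10³ × 16.9×10⁻⁶ × 209 = 1407 kN (compressive).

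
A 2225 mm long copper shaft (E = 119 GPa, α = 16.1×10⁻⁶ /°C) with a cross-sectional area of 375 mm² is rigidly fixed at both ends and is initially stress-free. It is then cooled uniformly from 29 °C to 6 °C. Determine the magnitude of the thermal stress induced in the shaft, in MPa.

Because both ends are immovable the net strain is zero, and the suppressed thermal strain is αΔT = 16.1×10⁻⁶ × 23 = 370.3×10⁻⁶.
The stress required to suppress this strain is σ = Eε = 119×10³ × 370.3×10⁻⁶ = 44.07 MPa, tensile since the shaft is trying to contract.

σ ≈ 44.1 MPa (tensile)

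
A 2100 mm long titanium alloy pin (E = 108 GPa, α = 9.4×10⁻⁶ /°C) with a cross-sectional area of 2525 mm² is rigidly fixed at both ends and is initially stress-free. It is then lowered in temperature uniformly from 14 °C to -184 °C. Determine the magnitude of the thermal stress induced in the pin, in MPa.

Because both ends are immovable the net strain is zero, and the suppressed thermal strain is αΔT = 9.4×10⁻⁶ × 198 = 1861.2×10⁻⁶.
σ = EαΔT = 108×10³ × 9.4×10⁻⁶ × 198 = 201 MPa (tensile; the pin is trying to contract).

σ ≈ 201 MPa (tensile)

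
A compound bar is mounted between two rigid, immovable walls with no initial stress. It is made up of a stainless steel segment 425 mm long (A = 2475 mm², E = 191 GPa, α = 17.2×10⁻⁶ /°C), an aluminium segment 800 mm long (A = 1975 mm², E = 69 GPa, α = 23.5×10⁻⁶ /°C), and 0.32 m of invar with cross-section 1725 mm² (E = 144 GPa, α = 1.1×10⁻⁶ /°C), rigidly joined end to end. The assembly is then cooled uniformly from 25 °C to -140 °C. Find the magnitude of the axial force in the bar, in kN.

With the walls removed the bar would change length by δ_free = Σ αᵢΔT Lᵢ = 17.2×10⁻⁶×165×425 + 23.5×10⁻⁶×165×800 + 1.1×10⁻⁶×165×320 = 4.366 mm.
The rigid supports impose zero overall length change; the single axial force P common to all segments must satisfy P Σ Lᵢ/(AᵢEᵢ) = δ_free.
Σ Lᵢ/(AᵢEᵢ) = 425/(2475×191×10³) + 800/(1975×69×10³) + 320/(1725×144×10³) = 8.058×10⁻⁶ mm/N.
So P = 4.366 / 8.058×10⁻⁶ = 541.9 kN, tensile.

P ≈ 542 kN (tensile)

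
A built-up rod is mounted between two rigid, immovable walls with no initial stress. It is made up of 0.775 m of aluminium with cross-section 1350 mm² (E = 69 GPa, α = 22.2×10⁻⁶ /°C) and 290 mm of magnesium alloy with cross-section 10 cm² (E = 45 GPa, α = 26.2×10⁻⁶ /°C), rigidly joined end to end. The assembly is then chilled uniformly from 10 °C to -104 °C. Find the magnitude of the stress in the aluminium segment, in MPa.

σ ≈ 142 MPa (tensile)

With the walls removed the bar would change length by δ_free = Σ αᵢΔT Lᵢ = 22.2×10⁻⁶×114×775 + 26.2×10⁻⁶×114×290 = 2.828 mm.
Since the ends are fixed, an axial force P builds up, equal in every segment, with P · Σ Lᵢ/(AᵢEᵢ) = δ_free.
Σ Lᵢ/(AᵢEᵢ) = 775/(1350×69×10³) + 290/(1000×45×10³) = 1.476×10⁻⁵ mm/N.
Hence P = δ_free / Σ(L/AE) = 2.828/1.476×10⁻⁵ = 191.5 kN (tensile).
σ_{aluminium} = P / A = 191500 / 1350 = 141.9 MPa.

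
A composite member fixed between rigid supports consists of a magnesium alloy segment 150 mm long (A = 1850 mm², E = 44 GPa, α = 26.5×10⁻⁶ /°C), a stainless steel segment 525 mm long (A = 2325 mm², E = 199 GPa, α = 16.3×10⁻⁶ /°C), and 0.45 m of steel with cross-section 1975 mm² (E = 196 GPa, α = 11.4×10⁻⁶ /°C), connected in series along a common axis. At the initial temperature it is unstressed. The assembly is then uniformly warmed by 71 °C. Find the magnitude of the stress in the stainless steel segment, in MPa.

Free thermal expansion of the whole bar: Σ αᵢΔT Lᵢ = 26.5×10⁻⁶×71×150 + 16.3×10⁻⁶×71×525 + 11.4×10⁻⁶×71×450 = 1.254 mm.
The walls prevent any net length change, so an axial force P (same in every segment) develops. Compatibility: P · Σ Lᵢ/(AᵢEᵢ) = δ_free.
Σ Lᵢ/(AᵢEᵢ) = 150/(1850×44×10³) + 525/(2325×199×10³) + 450/(1975×196×10³) = 4.14×10⁻⁶ mm/N.
P = 1.254 / 4.14×10⁻⁶ = 302900 N = 302.9 kN, compressive.
σ_{stainless steel} = P / A = 302900 / 2325 = 130.3 MPa.

σ ≈ 130 MPa (compressive)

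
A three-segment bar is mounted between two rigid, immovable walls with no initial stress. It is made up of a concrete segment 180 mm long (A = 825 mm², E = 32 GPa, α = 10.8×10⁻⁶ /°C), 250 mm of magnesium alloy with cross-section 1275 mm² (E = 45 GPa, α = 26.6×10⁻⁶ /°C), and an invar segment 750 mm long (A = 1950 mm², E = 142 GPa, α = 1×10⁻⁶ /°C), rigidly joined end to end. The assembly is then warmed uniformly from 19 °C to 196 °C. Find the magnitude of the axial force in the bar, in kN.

With the walls removed the bar would change length by δ_free = Σ αᵢΔT Lᵢ = 10.8×10⁻⁶×177×180 + 26.6×10⁻⁶×177×250 + 1×10⁻⁶×177×750 = 1.654 mm.
The rigid supports impose zero overall length change; the single axial force P common to all segments must satisfy P Σ Lᵢ/(AᵢEᵢ) = δ_free.
The series flexibility is Σ Lᵢ/(AᵢEᵢ) = 180/(825×32×10³) + 250/(1275×45×10³) + 750/(1950×142×10³) = 1.388×10⁻⁵ mm/N.
So P = 1.654 / 1.388×10⁻⁵ = 119.1 kN, compressive.

P ≈ 119 kN (compressive)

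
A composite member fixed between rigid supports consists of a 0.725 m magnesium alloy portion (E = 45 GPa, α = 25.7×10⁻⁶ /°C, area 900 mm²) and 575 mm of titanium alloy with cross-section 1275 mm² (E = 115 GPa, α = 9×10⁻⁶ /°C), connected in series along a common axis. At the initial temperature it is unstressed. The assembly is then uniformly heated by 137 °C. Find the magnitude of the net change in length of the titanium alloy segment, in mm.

|ΔL| ≈ 0.123 mm

Free thermal expansion of the whole bar: Σ αᵢΔT Lᵢ = 25.7×10⁻⁶×137×725 + 9×10⁻⁶×137×575 = 3.262 mm.
The walls prevent any net length change, so an axial force P (same in every segment) develops. Compatibility: P · Σ Lᵢ/(AᵢEᵢ) = δ_free.
Σ Lᵢ/(AᵢEᵢ) = 725/(900×45×10³) + 575/(1275×115×10³) = 2.182×10⁻⁵ mm/N.
So P = 3.262 / 2.182×10⁻⁵ = 149.5 kN, compressive.
For the titanium alloy segment, free thermal change = 9×10⁻⁶×137×575 = 0.709 mm and elastic change from P = 149500×575/(1275×115×10³) = 0.5861 mm; these oppose, so the net change is 0.123 mm (segment lengthens).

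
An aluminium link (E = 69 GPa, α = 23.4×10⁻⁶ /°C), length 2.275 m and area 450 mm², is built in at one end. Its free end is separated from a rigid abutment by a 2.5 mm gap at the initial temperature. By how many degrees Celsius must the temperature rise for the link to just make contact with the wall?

ΔT ≈ 47 °C

The gap closes when αΔT L = 2.5 mm, since the link is still unstressed at that instant.
ΔT = 2.5 / (23.4×10⁻⁶ × 2275) = 46.96 °C.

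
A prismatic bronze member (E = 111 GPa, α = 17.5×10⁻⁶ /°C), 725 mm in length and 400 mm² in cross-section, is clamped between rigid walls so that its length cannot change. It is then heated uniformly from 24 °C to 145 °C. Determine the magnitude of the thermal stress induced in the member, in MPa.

The supports are rigid, so the total axial strain is zero. The restrained thermal strain is ε = αΔT = 17.5×10⁻⁶ × 121 = 2117.5×10⁻⁶.
The stress required to suppress this strain is σ = Eε = 111×10³ × 2117.5×10⁻⁶ = 235 MPa, compressive since the member is trying to expand.

σ ≈ 235 MPa (compressive)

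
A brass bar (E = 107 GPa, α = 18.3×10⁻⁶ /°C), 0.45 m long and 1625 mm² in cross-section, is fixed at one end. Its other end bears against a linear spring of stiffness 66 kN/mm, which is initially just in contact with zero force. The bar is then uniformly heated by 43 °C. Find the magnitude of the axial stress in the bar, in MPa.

σ ≈ 12.3 MPa (compressive)

If the spring were absent the bar would lengthen by αΔT L = 18.3×10⁻⁶ × 43 × 450 = 0.3541 mm.
With a force P in the spring, the elastic change of the bar is PL/(AE) and that of the spring is P/k; compatibility requires their sum to equal δ_free.
So P = δ_free / [L/(AE) + 1/k] = 0.3541 / [ 450/(1625×107×10³) + 1/(66×10³) ].
P = 0.3541 / 1.774×10⁻⁵ = 19960 N.
σ = P/A = 19960/1625 = 12.28 MPa.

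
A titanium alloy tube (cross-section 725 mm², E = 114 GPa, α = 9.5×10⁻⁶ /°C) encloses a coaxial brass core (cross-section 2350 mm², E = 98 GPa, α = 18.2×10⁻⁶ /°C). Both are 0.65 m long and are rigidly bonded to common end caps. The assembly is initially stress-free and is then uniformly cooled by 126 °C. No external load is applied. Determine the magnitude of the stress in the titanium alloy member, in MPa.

σ ≈ 92 MPa (compressive)

The brass has the larger α, so on cooling it would change length more than the titanium alloy if both were free. The rigid plates force a common final length, so the brass is put into tension and the titanium alloy into compression, with equal and opposite forces P (no external load).
Setting the final lengths equal and cancelling L: (α₁ − α₂)ΔT = P/(A₁E₁) + P/(A₂E₂).
|α₁ − α₂|·ΔT = 8.7×10⁻⁶ × 126 = 0.001096.
1/(A₁E₁) + 1/(A₂E₂) = 1/(725×114×10³) + 1/(2350×98×10³) = 1.644×10⁻⁸ N⁻¹.
P = 0.001096 / 1.644×10⁻⁸ = 66670 N = 66.67 kN.
σ_{titanium alloy} = P/A₁ = 66670/725 = 91.96 MPa, compressive.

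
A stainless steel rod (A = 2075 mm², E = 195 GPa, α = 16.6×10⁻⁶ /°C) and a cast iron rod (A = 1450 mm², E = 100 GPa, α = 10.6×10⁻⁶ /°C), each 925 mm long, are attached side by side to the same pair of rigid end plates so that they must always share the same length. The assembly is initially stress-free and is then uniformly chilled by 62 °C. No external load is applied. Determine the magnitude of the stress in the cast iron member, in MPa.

σ ≈ 27.4 MPa (compressive)

Equilibrium of a rigid end plate with no external load gives equal and opposite internal forces ±P in the two members. Since α_{stainless steel} > α_{cast iron}, cooling drives the stainless steel into tension and the cast iron into compression.
Compatibility of the two members (thermal + elastic change equal): (α₁ − α₂)ΔT = P·[1/(A₁E₁) + 1/(A₂E₂)].
|α₁ − α₂|·ΔT = 6×10⁻⁶ × 62 = 0.000372.
1/(A₁E₁) + 1/(A₂E₂) = 1/(2075×195×10³) + 1/(1450×100×10³) = 9.368×10⁻⁹ N⁻¹.
So P = 0.000372 / 9.368×10⁻⁹ = 39.71 kN.
σ_{cast iron} = P/A₂ = 39710/1450 = 27.39 MPa, compressive.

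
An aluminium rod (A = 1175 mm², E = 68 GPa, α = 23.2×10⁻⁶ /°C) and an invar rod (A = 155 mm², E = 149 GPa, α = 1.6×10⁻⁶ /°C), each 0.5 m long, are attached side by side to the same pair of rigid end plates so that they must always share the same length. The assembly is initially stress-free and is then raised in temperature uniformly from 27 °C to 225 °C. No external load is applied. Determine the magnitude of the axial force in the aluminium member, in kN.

P ≈ 76.6 kN (compressive in the aluminium)

The aluminium has the larger α, so on heating it would change length more than the invar if both were free. The rigid plates force a common final length, so the aluminium is put into compression and the invar into tension, with equal and opposite forces P (no external load).
Equating the net (thermal + elastic) strains gives |α₁ − α₂|·ΔT = P·[1/(A₁E₁) + 1/(A₂E₂)].
|α₁ − α₂|·ΔT = 21.6×10⁻⁶ × 198 = 0.004277.
1/(A₁E₁) + 1/(A₂E₂) = 1/(1175×68×10³) + 1/(155×149×10³) = 5.582×10⁻⁸ N⁻¹.
So P = 0.004277 / 5.582×10⁻⁸ = 76.62 kN.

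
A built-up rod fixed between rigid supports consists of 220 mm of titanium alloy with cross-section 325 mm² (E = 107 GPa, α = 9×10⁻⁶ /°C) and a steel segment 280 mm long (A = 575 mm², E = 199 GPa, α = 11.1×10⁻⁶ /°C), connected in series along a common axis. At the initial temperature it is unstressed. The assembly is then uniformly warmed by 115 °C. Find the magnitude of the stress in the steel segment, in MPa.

σ ≈ 116 MPa (compressive)

With the walls removed the bar would change length by δ_free = Σ αᵢΔT Lᵢ = 9×10⁻⁶×115×220 + 11.1×10⁻⁶×115×280 = 0.5851 mm.
Since the ends are fixed, an axial force P builds up, equal in every segment, with P · Σ Lᵢ/(AᵢEᵢ) = δ_free.
The series flexibility is Σ Lᵢ/(AᵢEᵢ) = 220/(325×107×10³) + 280/(575×199×10³) = 8.773×10⁻⁶ mm/N.
P = 0.5851 / 8.773×10⁻⁶ = 66690 N = 66.69 kN, compressive.
σ_{steel} = P / A = 66690 / 575 = 116 MPa.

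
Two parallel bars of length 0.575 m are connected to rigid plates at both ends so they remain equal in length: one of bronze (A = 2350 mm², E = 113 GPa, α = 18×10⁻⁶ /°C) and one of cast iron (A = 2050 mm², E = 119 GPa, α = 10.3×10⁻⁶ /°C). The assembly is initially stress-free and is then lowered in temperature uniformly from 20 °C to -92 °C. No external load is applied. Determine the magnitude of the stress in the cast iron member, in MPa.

Equilibrium of a rigid end plate with no external load gives equal and opposite internal forces ±P in the two members. Since α_{bronze} > α_{cast iron}, cooling drives the bronze into tension and the cast iron into compression.
Equating the net (thermal + elastic) strains gives |α₁ − α₂|·ΔT = P·[1/(A₁E₁) + 1/(A₂E₂)].
|α₁ − α₂|·ΔT = 7.7×10⁻⁶ × 112 = 0.0008624.
1/(A₁E₁) + 1/(A₂E₂) = 1/(2350×113×10³) + 1/(2050×119×10³) = 7.865×10⁻⁹ N⁻¹.
P = 0.0008624 / 7.865×10⁻⁹ = 109700 N = 109.7 kN.
σ_{cast iron} = P/A₂ = 109700/2050 = 53.49 MPa, compressive.

σ ≈ 53.5 MPa (compressive)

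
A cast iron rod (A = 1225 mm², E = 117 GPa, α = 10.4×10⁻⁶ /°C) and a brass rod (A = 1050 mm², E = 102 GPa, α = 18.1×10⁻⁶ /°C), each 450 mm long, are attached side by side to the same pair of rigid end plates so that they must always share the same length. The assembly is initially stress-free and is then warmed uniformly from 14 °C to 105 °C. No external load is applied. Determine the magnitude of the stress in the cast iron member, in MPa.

σ ≈ 35.1 MPa (tensile)

Equilibrium of a rigid end plate with no external load gives equal and opposite internal forces ±P in the two members. Since α_{brass} > α_{cast iron}, heating drives the brass into compression and the cast iron into tension.
Equating the net (thermal + elastic) strains gives |α₁ − α₂|·ΔT = P·[1/(A₁E₁) + 1/(A₂E₂)].
|α₁ − α₂|·ΔT = 7.7×10⁻⁶ × 91 = 0.0007007.
1/(A₁E₁) + 1/(A₂E₂) = 1/(1225×117×10³) + 1/(1050×102×10³) = 1.631×10⁻⁸ N⁻¹.
P = 0.0007007 / 1.631×10⁻⁸ = 42950 N = 42.95 kN.
σ_{cast iron} = P/A₁ = 42950/1225 = 35.06 MPa, tensile.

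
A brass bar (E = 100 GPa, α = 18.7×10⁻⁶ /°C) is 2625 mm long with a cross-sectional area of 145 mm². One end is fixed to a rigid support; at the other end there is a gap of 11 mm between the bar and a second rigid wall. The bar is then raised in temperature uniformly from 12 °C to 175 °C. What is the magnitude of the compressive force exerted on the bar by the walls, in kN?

Free thermal elongation = αΔT L = 18.7×10⁻⁶ × 163 × 2625 = 8.001 mm.
Since δ_free = 8 mm is less than the 11 mm gap, the bar never touches the wall. No axial force develops.

P ≈ 0 kN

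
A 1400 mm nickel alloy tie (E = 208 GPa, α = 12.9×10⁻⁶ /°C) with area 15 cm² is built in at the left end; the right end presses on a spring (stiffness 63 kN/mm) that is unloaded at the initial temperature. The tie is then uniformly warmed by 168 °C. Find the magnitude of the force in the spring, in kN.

P ≈ 149 kN

Free thermal expansion: δ_free = αΔT L = 12.9×10⁻⁶ × 168 × 1400 = 3.034 mm.
With a force P in the spring, the elastic change of the tie is PL/(AE) and that of the spring is P/k; compatibility requires their sum to equal δ_free.
P [ L/(AE) + 1/k ] = δ_free → P [ 1400/(1500×208×10³) + 1/(63×10³) ] = 3.034.
P = 3.034 / 2.036×10⁻⁵ = 149000 N.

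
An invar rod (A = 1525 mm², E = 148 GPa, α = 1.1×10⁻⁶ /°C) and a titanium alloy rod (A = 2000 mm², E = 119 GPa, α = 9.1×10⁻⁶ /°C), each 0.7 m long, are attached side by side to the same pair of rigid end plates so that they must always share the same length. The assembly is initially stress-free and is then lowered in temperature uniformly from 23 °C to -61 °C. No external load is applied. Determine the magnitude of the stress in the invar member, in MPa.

σ ≈ 51 MPa (compressive)

The titanium alloy has the larger α, so on cooling it would change length more than the invar if both were free. The rigid plates force a common final length, so the titanium alloy is put into tension and the invar into compression, with equal and opposite forces P (no external load).
Setting the final lengths equal and cancelling L: (α₁ − α₂)ΔT = P/(A₁E₁) + P/(A₂E₂).
|α₁ − α₂|·ΔT = 8×10⁻⁶ × 84 = 0.000672.
1/(A₁E₁) + 1/(A₂E₂) = 1/(1525×148×10³) + 1/(2000×119×10³) = 8.632×10⁻⁹ N⁻¹.
So P = 0.000672 / 8.632×10⁻⁹ = 77.85 kN.
σ_{invar} = P/A₁ = 77850/1525 = 51.05 MPa, compressive.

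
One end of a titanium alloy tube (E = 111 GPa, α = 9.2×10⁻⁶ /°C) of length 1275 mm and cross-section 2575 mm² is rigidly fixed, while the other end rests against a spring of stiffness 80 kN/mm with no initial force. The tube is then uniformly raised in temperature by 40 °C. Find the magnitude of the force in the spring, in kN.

P ≈ 27.7 kN

If the spring were absent the tube would lengthen by αΔT L = 9.2×10⁻⁶ × 40 × 1275 = 0.4692 mm.
With a force P in the spring, the elastic change of the tube is PL/(AE) and that of the spring is P/k; compatibility requires their sum to equal δ_free.
P [ L/(AE) + 1/k ] = δ_free → P [ 1275/(2575×111×10³) + 1/(80×10³) ] = 0.4692.
P = 0.4692 / 1.696×10⁻⁵ = 27660 N.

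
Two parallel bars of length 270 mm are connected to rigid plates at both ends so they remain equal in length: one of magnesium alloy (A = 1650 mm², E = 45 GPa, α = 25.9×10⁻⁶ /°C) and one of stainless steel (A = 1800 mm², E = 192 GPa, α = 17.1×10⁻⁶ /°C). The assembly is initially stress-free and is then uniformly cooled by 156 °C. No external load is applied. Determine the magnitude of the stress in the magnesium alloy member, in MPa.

Both members must finish at the same length. With the larger α, the magnesium alloy tends to over-contract; the plates restrain it, putting the magnesium alloy in tension and the stainless steel in compression. With no external load the two internal forces are equal and opposite, magnitude P.
Equating the net (thermal + elastic) strains gives |α₁ − α₂|·ΔT = P·[1/(A₁E₁) + 1/(A₂E₂)].
|α₁ − α₂|·ΔT = 8.8×10⁻⁶ × 156 = 0.001373.
1/(A₁E₁) + 1/(A₂E₂) = 1/(1650×45×10³) + 1/(1800×192×10³) = 1.636×10⁻⁸ N⁻¹.
P = 0.001373 / 1.636×10⁻⁸ = 83900 N = 83.9 kN.
σ_{magnesium alloy} = P/A₁ = 83900/1650 = 50.85 MPa, tensile.

σ ≈ 50.9 MPa (tensile)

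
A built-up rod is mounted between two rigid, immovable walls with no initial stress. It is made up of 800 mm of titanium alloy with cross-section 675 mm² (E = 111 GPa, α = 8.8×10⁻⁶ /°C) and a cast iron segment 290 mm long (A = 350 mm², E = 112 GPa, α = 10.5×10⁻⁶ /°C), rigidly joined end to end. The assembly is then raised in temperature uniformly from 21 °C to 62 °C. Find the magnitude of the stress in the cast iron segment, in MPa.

Free thermal expansion of the whole bar: Σ αᵢΔT Lᵢ = 8.8×10⁻⁶×41×800 + 10.5×10⁻⁶×41×290 = 0.4135 mm.
The rigid supports impose zero overall length change; the single axial force P common to all segments must satisfy P Σ Lᵢ/(AᵢEᵢ) = δ_free.
Σ Lᵢ/(AᵢEᵢ) = 800/(675×111×10³) + 290/(350×112×10³) = 1.808×10⁻⁵ mm/N.
So P = 0.4135 / 1.808×10⁻⁵ = 22.88 kN, compressive.
σ_{cast iron} = P / A = 22880 / 350 = 65.36 MPa.

σ ≈ 65.4 MPa (compressive)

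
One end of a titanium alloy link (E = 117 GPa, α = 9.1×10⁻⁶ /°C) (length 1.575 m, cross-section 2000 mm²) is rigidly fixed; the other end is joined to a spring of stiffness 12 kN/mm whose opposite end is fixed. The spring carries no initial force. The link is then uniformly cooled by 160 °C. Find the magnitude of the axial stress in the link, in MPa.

If the spring were absent the link would shorten by αΔT L = 9.1×10⁻⁶ × 160 × 1575 = 2.293 mm.
With a force P in the spring, the elastic change of the link is PL/(AE) and that of the spring is P/k; compatibility requires their sum to equal δ_free.
P [ L/(AE) + 1/k ] = δ_free → P [ 1575/(2000×117×10³) + 1/(12×10³) ] = 2.293.
P = 2.293 / 9.006×10⁻⁵ = 25460 N.
σ = P/A = 25460/2000 = 12.73 MPa.

σ ≈ 12.7 MPa (tensile)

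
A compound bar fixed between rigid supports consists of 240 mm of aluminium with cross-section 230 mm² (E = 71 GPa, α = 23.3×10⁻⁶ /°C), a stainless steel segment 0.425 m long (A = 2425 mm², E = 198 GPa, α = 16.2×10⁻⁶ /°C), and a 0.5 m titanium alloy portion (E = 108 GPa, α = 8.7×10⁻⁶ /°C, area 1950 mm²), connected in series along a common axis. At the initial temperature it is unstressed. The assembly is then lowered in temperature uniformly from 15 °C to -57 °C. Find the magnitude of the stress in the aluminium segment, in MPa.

With the walls removed the bar would change length by δ_free = Σ αᵢΔT Lᵢ = 23.3×10⁻⁶×72×240 + 16.2×10⁻⁶×72×425 + 8.7×10⁻⁶×72×500 = 1.212 mm.
The walls prevent any net length change, so an axial force P (same in every segment) develops. Compatibility: P · Σ Lᵢ/(AᵢEᵢ) = δ_free.
The series flexibility is Σ Lᵢ/(AᵢEᵢ) = 240/(230×71×10³) + 425/(2425×198×10³) + 500/(1950×108×10³) = 1.796×10⁻⁵ mm/N.
P = 1.212 / 1.796×10⁻⁵ = 67470 N = 67.47 kN, tensile.
σ_{aluminium} = P / A = 67470 / 230 = 293.4 MPa.

σ ≈ 293 MPa (tensile)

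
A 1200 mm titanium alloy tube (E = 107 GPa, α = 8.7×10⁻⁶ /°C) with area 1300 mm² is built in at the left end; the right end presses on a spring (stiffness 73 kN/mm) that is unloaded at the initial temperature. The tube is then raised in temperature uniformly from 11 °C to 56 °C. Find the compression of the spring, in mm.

δ ≈ 0.288 mm

Free thermal expansion: δ_free = αΔT L = 8.7×10⁻⁶ × 45 × 1200 = 0.4698 mm.
With a force P in the spring, the elastic change of the tube is PL/(AE) and that of the spring is P/k; compatibility requires their sum to equal δ_free.
P [ L/(AE) + 1/k ] = δ_free → P [ 1200/(1300×107×10³) + 1/(73×10³) ] = 0.4698.
P = 0.4698 / 2.233×10⁻⁵ = 21040 N.
Spring compression = P/k = 21040/(73×10³) = 0.2883 mm.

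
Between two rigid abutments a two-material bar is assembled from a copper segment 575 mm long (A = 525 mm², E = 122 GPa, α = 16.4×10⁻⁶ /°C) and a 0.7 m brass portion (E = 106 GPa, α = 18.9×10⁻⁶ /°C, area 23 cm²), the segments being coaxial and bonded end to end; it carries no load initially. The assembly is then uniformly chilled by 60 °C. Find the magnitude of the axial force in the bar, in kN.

If the supports were absent, the total length change would be Σ αᵢΔT Lᵢ = 16.4×10⁻⁶×60×575 + 18.9×10⁻⁶×60×700 = 1.36 mm.
Since the ends are fixed, an axial force P builds up, equal in every segment, with P · Σ Lᵢ/(AᵢEᵢ) = δ_free.
Σ Lᵢ/(AᵢEᵢ) = 575/(525×122×10³) + 700/(2300×106×10³) = 1.185×10⁻⁵ mm/N.
P = 1.36 / 1.185×10⁻⁵ = 114700 N = 114.7 kN, tensile.

P ≈ 115 kN (tensile)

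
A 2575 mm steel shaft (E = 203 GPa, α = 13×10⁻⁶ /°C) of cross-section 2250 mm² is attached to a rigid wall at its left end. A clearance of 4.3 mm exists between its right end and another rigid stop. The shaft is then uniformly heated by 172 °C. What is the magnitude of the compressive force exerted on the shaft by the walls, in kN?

Unrestrained expansion: δ_free = αΔT L = 13×10⁻⁶ × 172 × 2575 = 5.758 mm.
After closing the 4.3 mm clearance, 5.758 − 4.3 = 1.458 mm of expansion remains to be suppressed by the wall.
So σ = E(δ_free − g)/L = 203×10³ × 1.458/2575 = 114.9 MPa.
P = σA = 114.9 × 2250 = 258.6 kN.

P ≈ 259 kN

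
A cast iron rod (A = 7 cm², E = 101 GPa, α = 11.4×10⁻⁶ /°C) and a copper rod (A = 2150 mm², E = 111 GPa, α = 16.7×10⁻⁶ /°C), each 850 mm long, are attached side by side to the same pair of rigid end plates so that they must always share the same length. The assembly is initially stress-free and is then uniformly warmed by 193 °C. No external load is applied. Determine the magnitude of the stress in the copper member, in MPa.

Both members must finish at the same length. With the larger α, the copper tends to over-expand; the plates restrain it, putting the copper in compression and the cast iron in tension. With no external load the two internal forces are equal and opposite, magnitude P.
Equating the net (thermal + elastic) strains gives |α₁ − α₂|·ΔT = P·[1/(A₁E₁) + 1/(A₂E₂)].
|α₁ − α₂|·ΔT = 5.3×10⁻⁶ × 193 = 0.001023.
1/(A₁E₁) + 1/(A₂E₂) = 1/(700×101×10³) + 1/(2150×111×10³) = 1.833×10⁻⁸ N⁻¹.
P = 0.001023 / 1.833×10⁻⁸ = 55790 N = 55.79 kN.
σ_{copper} = P/A₂ = 55790/2150 = 25.95 MPa, compressive.

σ ≈ 25.9 MPa (compressive)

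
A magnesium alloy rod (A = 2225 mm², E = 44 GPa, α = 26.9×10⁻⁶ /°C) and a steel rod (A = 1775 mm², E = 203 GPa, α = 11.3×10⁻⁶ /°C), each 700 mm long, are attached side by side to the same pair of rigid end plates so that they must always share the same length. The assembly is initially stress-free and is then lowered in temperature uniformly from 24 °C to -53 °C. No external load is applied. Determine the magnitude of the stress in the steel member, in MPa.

Equilibrium of a rigid end plate with no external load gives equal and opposite internal forces ±P in the two members. Since α_{magnesium alloy} > α_{steel}, cooling drives the magnesium alloy into tension and the steel into compression.
Setting the final lengths equal and cancelling L: (α₁ − α₂)ΔT = P/(A₁E₁) + P/(A₂E₂).
|α₁ − α₂|·ΔT = 15.6×10⁻⁶ × 77 = 0.001201.
1/(A₁E₁) + 1/(A₂E₂) = 1/(2225×44×10³) + 1/(1775×203×10³) = 1.299×10⁻⁸ N⁻¹.
P = 0.001201 / 1.299×10⁻⁸ = 92470 N = 92.47 kN.
σ_{steel} = P/A₂ = 92470/1775 = 52.1 MPa, compressive.

σ ≈ 52.1 MPa (compressive)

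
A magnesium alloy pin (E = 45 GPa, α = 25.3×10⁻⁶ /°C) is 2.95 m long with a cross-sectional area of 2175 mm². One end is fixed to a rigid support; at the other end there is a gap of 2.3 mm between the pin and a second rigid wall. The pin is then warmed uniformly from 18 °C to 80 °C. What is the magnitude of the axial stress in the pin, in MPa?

Unrestrained expansion: δ_free = αΔT L = 25.3×10⁻⁶ × 62 × 2950 = 4.627 mm.
After closing the 2.3 mm clearance, 4.627 − 2.3 = 2.327 mm of expansion remains to be suppressed by the wall.
Compatibility: PL/(AE) = 2.327 mm, so σ = P/A = E × (2.327/2950) = 35.5 MPa.

σ ≈ 35.5 MPa (compressive)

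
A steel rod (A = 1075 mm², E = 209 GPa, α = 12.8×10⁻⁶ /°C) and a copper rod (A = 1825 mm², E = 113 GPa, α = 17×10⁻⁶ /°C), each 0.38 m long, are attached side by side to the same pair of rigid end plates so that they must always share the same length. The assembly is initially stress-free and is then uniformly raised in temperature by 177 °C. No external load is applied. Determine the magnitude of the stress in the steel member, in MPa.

σ ≈ 74.4 MPa (tensile)

Both members must finish at the same length. With the larger α, the copper tends to over-expand; the plates restrain it, putting the copper in compression and the steel in tension. With no external load the two internal forces are equal and opposite, magnitude P.
Compatibility of the two members (thermal + elastic change equal): (α₁ − α₂)ΔT = P·[1/(A₁E₁) + 1/(A₂E₂)].
|α₁ − α₂|·ΔT = 4.2×10⁻⁶ × 177 = 0.0007434.
1/(A₁E₁) + 1/(A₂E₂) = 1/(1075×209×10³) + 1/(1825×113×10³) = 9.3×10⁻⁹ N⁻¹.
So P = 0.0007434 / 9.3×10⁻⁹ = 79.94 kN.
σ_{steel} = P/A₁ = 79940/1075 = 74.36 MPa, tensile.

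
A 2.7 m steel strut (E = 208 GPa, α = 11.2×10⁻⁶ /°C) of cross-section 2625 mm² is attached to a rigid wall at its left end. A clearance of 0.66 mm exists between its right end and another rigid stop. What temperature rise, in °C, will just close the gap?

The gap closes when αΔT L = 0.66 mm, since the strut is still unstressed at that instant.
So ΔT = g/(αL) = 0.66/(11.2×10⁻⁶ × 2700) = 21.83 °C.

ΔT ≈ 21.8 °C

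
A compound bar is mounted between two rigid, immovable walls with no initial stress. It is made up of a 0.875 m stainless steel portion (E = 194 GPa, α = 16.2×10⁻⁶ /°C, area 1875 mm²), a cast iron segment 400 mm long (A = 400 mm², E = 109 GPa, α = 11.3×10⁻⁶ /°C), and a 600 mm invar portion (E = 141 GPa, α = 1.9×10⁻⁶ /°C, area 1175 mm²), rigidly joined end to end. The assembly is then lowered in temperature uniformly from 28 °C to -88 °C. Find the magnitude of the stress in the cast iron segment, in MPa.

σ ≈ 378 MPa (tensile)

With the walls removed the bar would change length by δ_free = Σ αᵢΔT Lᵢ = 16.2×10⁻⁶×116×875 + 11.3×10⁻⁶×116×400 + 1.9×10⁻⁶×116×600 = 2.301 mm.
Since the ends are fixed, an axial force P builds up, equal in every segment, with P · Σ Lᵢ/(AᵢEᵢ) = δ_free.
The series flexibility is Σ Lᵢ/(AᵢEᵢ) = 875/(1875×194×10³) + 400/(400×109×10³) + 600/(1175×141×10³) = 1.52×10⁻⁵ mm/N.
So P = 2.301 / 1.52×10⁻⁵ = 151.4 kN, tensile.
σ_{cast iron} = P / A = 151400 / 400 = 378.4 MPa.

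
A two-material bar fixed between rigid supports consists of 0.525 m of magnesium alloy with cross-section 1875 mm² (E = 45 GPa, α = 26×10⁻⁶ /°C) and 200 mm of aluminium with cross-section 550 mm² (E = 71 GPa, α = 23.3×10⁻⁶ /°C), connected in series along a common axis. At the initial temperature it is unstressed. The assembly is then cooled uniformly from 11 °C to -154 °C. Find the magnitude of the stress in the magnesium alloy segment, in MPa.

Free thermal contraction of the whole bar: Σ αᵢΔT Lᵢ = 26×10⁻⁶×165×525 + 23.3×10⁻⁶×165×200 = 3.021 mm.
The walls prevent any net length change, so an axial force P (same in every segment) develops. Compatibility: P · Σ Lᵢ/(AᵢEᵢ) = δ_free.
Σ Lᵢ/(AᵢEᵢ) = 525/(1875×45×10³) + 200/(550×71×10³) = 1.134×10⁻⁵ mm/N.
So P = 3.021 / 1.134×10⁻⁵ = 266.3 kN, tensile.
σ_{magnesium alloy} = P / A = 266300 / 1875 = 142 MPa.

σ ≈ 142 MPa (tensile)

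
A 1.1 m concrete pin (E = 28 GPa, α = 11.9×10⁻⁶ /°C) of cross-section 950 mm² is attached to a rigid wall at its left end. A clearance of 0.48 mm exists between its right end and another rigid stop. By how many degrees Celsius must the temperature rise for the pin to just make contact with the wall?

Contact occurs when the free expansion equals the gap: αΔT L = 0.48 mm.
ΔT = 0.48 / (11.9×10⁻⁶ × 1100) = 36.67 °C.

ΔT ≈ 36.7 °C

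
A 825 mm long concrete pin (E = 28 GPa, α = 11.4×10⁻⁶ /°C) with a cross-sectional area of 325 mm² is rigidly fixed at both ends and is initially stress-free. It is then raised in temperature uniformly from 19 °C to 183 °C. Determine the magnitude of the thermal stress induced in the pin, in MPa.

σ ≈ 52.3 MPa (compressive)

Because both ends are immovable the net strain is zero, and the suppressed thermal strain is αΔT = 11.4×10⁻⁶ × 164 = 1869.6×10⁻⁶.
The stress required to suppress this strain is σ = Eε = 28×10³ × 1869.6×10⁻⁶ = 52.35 MPa, compressive since the pin is trying to expand.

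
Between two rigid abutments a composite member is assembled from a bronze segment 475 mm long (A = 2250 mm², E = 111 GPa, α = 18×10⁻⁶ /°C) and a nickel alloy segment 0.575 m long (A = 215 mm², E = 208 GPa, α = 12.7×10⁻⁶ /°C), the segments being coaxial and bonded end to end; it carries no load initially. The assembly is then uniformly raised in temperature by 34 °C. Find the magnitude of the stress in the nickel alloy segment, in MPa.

σ ≈ 170 MPa (compressive)

If the supports were absent, the total length change would be Σ αᵢΔT Lᵢ = 18×10⁻⁶×34×475 + 12.7×10⁻⁶×34×575 = 0.539 mm.
The walls prevent any net length change, so an axial force P (same in every segment) develops. Compatibility: P · Σ Lᵢ/(AᵢEᵢ) = δ_free.
Σ Lᵢ/(AᵢEᵢ) = 475/(2250×111×10³) + 575/(215×208×10³) = 1.476×10⁻⁵ mm/N.
P = 0.539 / 1.476×10⁻⁵ = 36520 N = 36.52 kN, compressive.
σ_{nickel alloy} = P / A = 36520 / 215 = 169.8 MPa.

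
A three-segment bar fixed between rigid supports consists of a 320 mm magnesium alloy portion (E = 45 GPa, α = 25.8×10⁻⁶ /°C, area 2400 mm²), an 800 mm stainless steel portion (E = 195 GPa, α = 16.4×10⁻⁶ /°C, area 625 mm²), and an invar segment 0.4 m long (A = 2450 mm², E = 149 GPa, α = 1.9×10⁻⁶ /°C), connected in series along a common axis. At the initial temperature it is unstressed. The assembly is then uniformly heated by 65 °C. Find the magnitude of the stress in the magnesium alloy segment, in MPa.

If the supports were absent, the total length change would be Σ αᵢΔT Lᵢ = 25.8×10⁻⁶×65×320 + 16.4×10⁻⁶×65×800 + 1.9×10⁻⁶×65×400 = 1.439 mm.
The rigid supports impose zero overall length change; the single axial force P common to all segments must satisfy P Σ Lᵢ/(AᵢEᵢ) = δ_free.
The series flexibility is Σ Lᵢ/(AᵢEᵢ) = 320/(2400×45×10³) + 800/(625×195×10³) + 400/(2450×149×10³) = 1.062×10⁻⁵ mm/N.
P = 1.439 / 1.062×10⁻⁵ = 135400 N = 135.4 kN, compressive.
σ_{magnesium alloy} = P / A = 135400 / 2400 = 56.44 MPa.

σ ≈ 56.4 MPa (compressive)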